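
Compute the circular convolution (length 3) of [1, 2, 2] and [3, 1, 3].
Use y[k] = Σ_j s[j]·t[(k-j) mod 3]. y[0] = 1×3 + 2×3 + 2×1 = 11; y[1] = 1×1 + 2×3 + 2×3 = 13; y[2] = 1×3 + 2×1 + 2×3 = 11. Result: [11, 13, 11]

[11, 13, 11]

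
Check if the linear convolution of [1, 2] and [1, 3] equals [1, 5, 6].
Recompute linear convolution of [1, 2] and [1, 3]: y[0] = 1×1 = 1; y[1] = 1×3 + 2×1 = 5; y[2] = 2×3 = 6 → [1, 5, 6]. Given [1, 5, 6] matches, so answer: Yes

Yes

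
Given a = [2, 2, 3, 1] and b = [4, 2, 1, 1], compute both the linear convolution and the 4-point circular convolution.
Linear: y_lin[0] = 2×4 = 8; y_lin[1] = 2×2 + 2×4 = 12; y_lin[2] = 2×1 + 2×2 + 3×4 = 18; y_lin[3] = 2×1 + 2×1 + 3×2 + 1×4 = 14; y_lin[4] = 2×1 + 3×1 + 1×2 = 7; y_lin[5] = 3×1 + 1×1 = 4; y_lin[6] = 1×1 = 1 → [8, 12, 18, 14, 7, 4, 1]. Circular (length 4): y[0] = 2×4 + 2×1 + 3×1 + 1×2 = 15; y[1] = 2×2 + 2×4 + 3×1 + 1×1 = 16; y[2] = 2×1 + 2×2 + 3×4 + 1×1 = 19; y[3] = 2×1 + 2×1 + 3×2 + 1×4 = 14 → [15, 16, 19, 14]

Linear: [8, 12, 18, 14, 7, 4, 1], Circular: [15, 16, 19, 14]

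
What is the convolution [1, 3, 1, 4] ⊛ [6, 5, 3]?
y[0] = 1×6 = 6; y[1] = 1×5 + 3×6 = 23; y[2] = 1×3 + 3×5 + 1×6 = 24; y[3] = 3×3 + 1×5 + 4×6 = 38; y[4] = 1×3 + 4×5 = 23; y[5] = 4×3 = 12

[6, 23, 24, 38, 23, 12]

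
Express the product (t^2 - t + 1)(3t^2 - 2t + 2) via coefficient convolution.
Ascending coefficients: a = [1, -1, 1], b = [2, -2, 3]. c[0] = 1×2 = 2; c[1] = 1×-2 + -1×2 = -4; c[2] = 1×3 + -1×-2 + 1×2 = 7; c[3] = -1×3 + 1×-2 = -5; c[4] = 1×3 = 3. Result coefficients: [2, -4, 7, -5, 3] → 3t^4 - 5t^3 + 7t^2 - 4t + 2

3t^4 - 5t^3 + 7t^2 - 4t + 2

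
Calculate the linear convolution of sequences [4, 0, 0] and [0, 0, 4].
y[0] = 4×0 = 0; y[1] = 4×0 + 0×0 = 0; y[2] = 4×4 + 0×0 + 0×0 = 16; y[3] = 0×4 + 0×0 = 0; y[4] = 0×4 = 0

[0, 0, 16, 0, 0]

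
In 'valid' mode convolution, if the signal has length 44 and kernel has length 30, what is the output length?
'Valid' mode counts only positions where the kernel fully overlaps the signal: m - n + 1 = 44 - 30 + 1 = 15

15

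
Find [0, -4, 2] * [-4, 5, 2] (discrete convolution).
y[0] = 0×-4 = 0; y[1] = 0×5 + -4×-4 = 16; y[2] = 0×2 + -4×5 + 2×-4 = -28; y[3] = -4×2 + 2×5 = 2; y[4] = 2×2 = 4

[0, 16, -28, 2, 4]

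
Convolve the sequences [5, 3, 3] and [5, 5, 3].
y[0] = 5×5 = 25; y[1] = 5×5 + 3×5 = 40; y[2] = 5×3 + 3×5 + 3×5 = 45; y[3] = 3×3 + 3×5 = 24; y[4] = 3×3 = 9

[25, 40, 45, 24, 9]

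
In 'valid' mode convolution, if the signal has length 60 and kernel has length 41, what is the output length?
'Valid' mode counts only positions where the kernel fully overlaps the signal: m - n + 1 = 60 - 41 + 1 = 20

20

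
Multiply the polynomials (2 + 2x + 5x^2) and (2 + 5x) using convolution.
Ascending coefficients: a = [2, 2, 5], b = [2, 5]. c[0] = 2×2 = 4; c[1] = 2×5 + 2×2 = 14; c[2] = 2×5 + 5×2 = 20; c[3] = 5×5 = 25. Result coefficients: [4, 14, 20, 25] → 4 + 14x + 20x^2 + 25x^3

4 + 14x + 20x^2 + 25x^3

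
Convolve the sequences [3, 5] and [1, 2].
y[0] = 3×1 = 3; y[1] = 3×2 + 5×1 = 11; y[2] = 5×2 = 10

[3, 11, 10]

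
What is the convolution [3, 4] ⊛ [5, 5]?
y[0] = 3×5 = 15; y[1] = 3×5 + 4×5 = 35; y[2] = 4×5 = 20

[15, 35, 20]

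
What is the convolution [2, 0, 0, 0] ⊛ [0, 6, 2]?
y[0] = 2×0 = 0; y[1] = 2×6 + 0×0 = 12; y[2] = 2×2 + 0×6 + 0×0 = 4; y[3] = 0×2 + 0×6 + 0×0 = 0; y[4] = 0×2 + 0×6 = 0; y[5] = 0×2 = 0

[0, 12, 4, 0, 0, 0]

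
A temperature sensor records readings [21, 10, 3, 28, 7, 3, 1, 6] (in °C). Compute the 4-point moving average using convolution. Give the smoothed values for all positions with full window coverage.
4-point moving average kernel = [1, 1, 1, 1]. Apply in 'valid' mode (full window coverage): avg[0] = (21 + 10 + 3 + 28) / 4 = 15.5; avg[1] = (10 + 3 + 28 + 7) / 4 = 12.0; avg[2] = (3 + 28 + 7 + 3) / 4 = 10.25; avg[3] = (28 + 7 + 3 + 1) / 4 = 9.75; avg[4] = (7 + 3 + 1 + 6) / 4 = 4.25. Smoothed values: [15.5, 12.0, 10.25, 9.75, 4.25]

[15.5, 12.0, 10.25, 9.75, 4.25]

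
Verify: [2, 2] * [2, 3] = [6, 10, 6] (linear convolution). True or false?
Recompute linear convolution of [2, 2] and [2, 3]: y[0] = 2×2 = 4; y[1] = 2×3 + 2×2 = 10; y[2] = 2×3 = 6 → [4, 10, 6]. Compare to given [6, 10, 6]: they differ at index 0: given 6, correct 4, so answer: No

No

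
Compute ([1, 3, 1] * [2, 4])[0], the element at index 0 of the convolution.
Use y[k] = Σ_i a[i]·b[k-i] at k=0. y[0] = 1×2 = 2

2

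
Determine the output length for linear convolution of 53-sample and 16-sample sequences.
Linear/full convolution length: m + n - 1 = 53 + 16 - 1 = 68

68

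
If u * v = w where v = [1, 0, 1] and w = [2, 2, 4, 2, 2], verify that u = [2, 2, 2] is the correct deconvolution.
Forward-compute [2, 2, 2] * [1, 0, 1]: w[0] = 2×1 = 2; w[1] = 2×0 + 2×1 = 2; w[2] = 2×1 + 2×0 + 2×1 = 4; w[3] = 2×1 + 2×0 = 2; w[4] = 2×1 = 2 → [2, 2, 4, 2, 2]. Matches given w = [2, 2, 4, 2, 2], so verified.

Verified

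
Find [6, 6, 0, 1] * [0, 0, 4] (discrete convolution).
y[0] = 6×0 = 0; y[1] = 6×0 + 6×0 = 0; y[2] = 6×4 + 6×0 + 0×0 = 24; y[3] = 6×4 + 0×0 + 1×0 = 24; y[4] = 0×4 + 1×0 = 0; y[5] = 1×4 = 4

[0, 0, 24, 24, 0, 4]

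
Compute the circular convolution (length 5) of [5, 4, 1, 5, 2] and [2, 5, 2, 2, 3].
Use y[k] = Σ_j u[j]·v[(k-j) mod 5]. y[0] = 5×2 + 4×3 + 1×2 + 5×2 + 2×5 = 44; y[1] = 5×5 + 4×2 + 1×3 + 5×2 + 2×2 = 50; y[2] = 5×2 + 4×5 + 1×2 + 5×3 + 2×2 = 51; y[3] = 5×2 + 4×2 + 1×5 + 5×2 + 2×3 = 39; y[4] = 5×3 + 4×2 + 1×2 + 5×5 + 2×2 = 54. Result: [44, 50, 51, 39, 54]

[44, 50, 51, 39, 54]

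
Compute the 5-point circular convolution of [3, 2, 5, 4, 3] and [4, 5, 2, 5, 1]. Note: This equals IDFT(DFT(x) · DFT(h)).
Either evaluate y[k] = Σ_j x[j]·h[(k-j) mod 5] directly, or use IDFT(DFT(x) · DFT(h)). y[0] = 3×4 + 2×1 + 5×5 + 4×2 + 3×5 = 62; y[1] = 3×5 + 2×4 + 5×1 + 4×5 + 3×2 = 54; y[2] = 3×2 + 2×5 + 5×4 + 4×1 + 3×5 = 55; y[3] = 3×5 + 2×2 + 5×5 + 4×4 + 3×1 = 63; y[4] = 3×1 + 2×5 + 5×2 + 4×5 + 3×4 = 55. Result: [62, 54, 55, 63, 55]

[62, 54, 55, 63, 55]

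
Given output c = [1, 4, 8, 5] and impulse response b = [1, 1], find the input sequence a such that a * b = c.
Deconvolve c=[1, 4, 8, 5] by b=[1, 1]. Since b[0]=1, solve forward: a[0] = c[0] / 1 = 1; a[1] = (c[1] - 1×1) / 1 = 3; a[2] = (c[2] - 3×1) / 1 = 5. So a = [1, 3, 5]. Check by forward convolution: c[0] = 1×1 = 1; c[1] = 1×1 + 3×1 = 4; c[2] = 3×1 + 5×1 = 8; c[3] = 5×1 = 5

[1, 3, 5]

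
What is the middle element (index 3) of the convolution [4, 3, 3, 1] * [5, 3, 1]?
Use y[k] = Σ_i a[i]·b[k-i] at k=3. y[3] = 3×1 + 3×3 + 1×5 = 17

17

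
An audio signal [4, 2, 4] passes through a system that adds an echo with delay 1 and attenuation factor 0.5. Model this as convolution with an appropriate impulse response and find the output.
Direct-path + delayed-attenuated-path model → impulse response h = [1, 0.5] (1 at lag 0, 0.5 at lag 1). Output y[n] = x[n] + 0.5·x[n - 1] (with x[n] = 0 outside 0..2): y[0] = 4 + 0.5×0 = 4; y[1] = 2 + 0.5×4 = 4.0; y[2] = 4 + 0.5×2 = 5.0; y[3] = 0 + 0.5×4 = 2.0. So y = [4, 4.0, 5.0, 2.0]

[4, 4.0, 5.0, 2.0]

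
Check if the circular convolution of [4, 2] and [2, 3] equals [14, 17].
Recompute circular convolution of [4, 2] and [2, 3]: y[0] = 4×2 + 2×3 = 14; y[1] = 4×3 + 2×2 = 16 → [14, 16]. Compare to given [14, 17]: they differ at index 1: given 17, correct 16, so answer: No

No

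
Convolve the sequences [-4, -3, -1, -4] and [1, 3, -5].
y[0] = -4×1 = -4; y[1] = -4×3 + -3×1 = -15; y[2] = -4×-5 + -3×3 + -1×1 = 10; y[3] = -3×-5 + -1×3 + -4×1 = 8; y[4] = -1×-5 + -4×3 = -7; y[5] = -4×-5 = 20

[-4, -15, 10, 8, -7, 20]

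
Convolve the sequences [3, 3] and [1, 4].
y[0] = 3×1 = 3; y[1] = 3×4 + 3×1 = 15; y[2] = 3×4 = 12

[3, 15, 12]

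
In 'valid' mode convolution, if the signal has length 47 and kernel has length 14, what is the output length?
'Valid' mode counts only positions where the kernel fully overlaps the signal: m - n + 1 = 47 - 14 + 1 = 34

34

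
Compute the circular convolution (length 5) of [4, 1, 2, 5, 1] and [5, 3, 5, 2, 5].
Use y[k] = Σ_j s[j]·t[(k-j) mod 5]. y[0] = 4×5 + 1×5 + 2×2 + 5×5 + 1×3 = 57; y[1] = 4×3 + 1×5 + 2×5 + 5×2 + 1×5 = 42; y[2] = 4×5 + 1×3 + 2×5 + 5×5 + 1×2 = 60; y[3] = 4×2 + 1×5 + 2×3 + 5×5 + 1×5 = 49; y[4] = 4×5 + 1×2 + 2×5 + 5×3 + 1×5 = 52. Result: [57, 42, 60, 49, 52]

[57, 42, 60, 49, 52]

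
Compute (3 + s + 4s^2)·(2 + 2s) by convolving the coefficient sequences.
Ascending coefficients: a = [3, 1, 4], b = [2, 2]. c[0] = 3×2 = 6; c[1] = 3×2 + 1×2 = 8; c[2] = 1×2 + 4×2 = 10; c[3] = 4×2 = 8. Result coefficients: [6, 8, 10, 8] → 6 + 8s + 10s^2 + 8s^3

6 + 8s + 10s^2 + 8s^3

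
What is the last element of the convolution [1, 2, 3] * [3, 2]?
Use y[k] = Σ_i a[i]·b[k-i] at k=3. y[3] = 3×2 = 6

6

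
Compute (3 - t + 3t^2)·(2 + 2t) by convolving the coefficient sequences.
Ascending coefficients: a = [3, -1, 3], b = [2, 2]. c[0] = 3×2 = 6; c[1] = 3×2 + -1×2 = 4; c[2] = -1×2 + 3×2 = 4; c[3] = 3×2 = 6. Result coefficients: [6, 4, 4, 6] → 6 + 4t + 4t^2 + 6t^3

6 + 4t + 4t^2 + 6t^3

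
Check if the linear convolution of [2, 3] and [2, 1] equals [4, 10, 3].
Recompute linear convolution of [2, 3] and [2, 1]: y[0] = 2×2 = 4; y[1] = 2×1 + 3×2 = 8; y[2] = 3×1 = 3 → [4, 8, 3]. Compare to given [4, 10, 3]: they differ at index 1: given 10, correct 8, so answer: No

No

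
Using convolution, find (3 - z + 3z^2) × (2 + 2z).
Ascending coefficients: a = [3, -1, 3], b = [2, 2]. c[0] = 3×2 = 6; c[1] = 3×2 + -1×2 = 4; c[2] = -1×2 + 3×2 = 4; c[3] = 3×2 = 6. Result coefficients: [6, 4, 4, 6] → 6 + 4z + 4z^2 + 6z^3

6 + 4z + 4z^2 + 6z^3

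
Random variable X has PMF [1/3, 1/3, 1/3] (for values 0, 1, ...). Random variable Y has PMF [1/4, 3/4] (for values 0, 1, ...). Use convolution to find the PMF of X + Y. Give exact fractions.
P(X+Y=k) = Σ_i P(X=i)·P(Y=k-i) — a convolution of [1/3, 1/3, 1/3] and [1/4, 3/4]. P(X+Y=0) = (1/3)×(1/4) = 1/12; P(X+Y=1) = (1/3)×(3/4) + (1/3)×(1/4) = 1/4 + 1/12 = 1/3; P(X+Y=2) = (1/3)×(3/4) + (1/3)×(1/4) = 1/4 + 1/12 = 1/3; P(X+Y=3) = (1/3)×(3/4) = 1/4. PMF: [1/12, 1/3, 1/3, 1/4] (sums to 1 ✓)

[1/12, 1/3, 1/3, 1/4]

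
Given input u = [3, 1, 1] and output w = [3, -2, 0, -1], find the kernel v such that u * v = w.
Output length 4 = len(u) + len(v) - 1 ⇒ len(v) = 2. Solve v forward using v[k] = (w[k] - Σ_{i≥1} u[i]·v[k-i]) / u[0]: v[0] = w[0] / u[0] = 3 / 3 = 1; v[1] = (w[1] - 1×1) / u[0] = (-2 - 1×1) / 3 = -1. So v = [1, -1]. Forward-check [3, 1, 1] * [1, -1]: w[0] = 3×1 = 3; w[1] = 3×-1 + 1×1 = -2; w[2] = 1×-1 + 1×1 = 0; w[3] = 1×-1 = -1 → [3, -2, 0, -1] ✓

[1, -1]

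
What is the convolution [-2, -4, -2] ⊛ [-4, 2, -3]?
y[0] = -2×-4 = 8; y[1] = -2×2 + -4×-4 = 12; y[2] = -2×-3 + -4×2 + -2×-4 = 6; y[3] = -4×-3 + -2×2 = 8; y[4] = -2×-3 = 6

[8, 12, 6, 8, 6]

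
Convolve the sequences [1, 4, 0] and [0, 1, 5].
y[0] = 1×0 = 0; y[1] = 1×1 + 4×0 = 1; y[2] = 1×5 + 4×1 + 0×0 = 9; y[3] = 4×5 + 0×1 = 20; y[4] = 0×5 = 0

[0, 1, 9, 20, 0]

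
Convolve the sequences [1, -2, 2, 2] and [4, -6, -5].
y[0] = 1×4 = 4; y[1] = 1×-6 + -2×4 = -14; y[2] = 1×-5 + -2×-6 + 2×4 = 15; y[3] = -2×-5 + 2×-6 + 2×4 = 6; y[4] = 2×-5 + 2×-6 = -22; y[5] = 2×-5 = -10

[4, -14, 15, 6, -22, -10]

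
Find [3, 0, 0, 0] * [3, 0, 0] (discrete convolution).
y[0] = 3×3 = 9; y[1] = 3×0 + 0×3 = 0; y[2] = 3×0 + 0×0 + 0×3 = 0; y[3] = 0×0 + 0×0 + 0×3 = 0; y[4] = 0×0 + 0×0 = 0; y[5] = 0×0 = 0

[9, 0, 0, 0, 0, 0]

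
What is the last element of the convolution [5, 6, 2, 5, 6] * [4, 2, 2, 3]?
Use y[k] = Σ_i a[i]·b[k-i] at k=7. y[7] = 6×3 = 18

18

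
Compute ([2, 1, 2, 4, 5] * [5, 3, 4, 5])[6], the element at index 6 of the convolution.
Use y[k] = Σ_i a[i]·b[k-i] at k=6. y[6] = 4×5 + 5×4 = 40

40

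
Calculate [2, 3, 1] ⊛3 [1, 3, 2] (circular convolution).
Use y[k] = Σ_j a[j]·b[(k-j) mod 3]. y[0] = 2×1 + 3×2 + 1×3 = 11; y[1] = 2×3 + 3×1 + 1×2 = 11; y[2] = 2×2 + 3×3 + 1×1 = 14. Result: [11, 11, 14]

[11, 11, 14]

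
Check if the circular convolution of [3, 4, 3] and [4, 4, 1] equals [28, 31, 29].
Recompute circular convolution of [3, 4, 3] and [4, 4, 1]: y[0] = 3×4 + 4×1 + 3×4 = 28; y[1] = 3×4 + 4×4 + 3×1 = 31; y[2] = 3×1 + 4×4 + 3×4 = 31 → [28, 31, 31]. Compare to given [28, 31, 29]: they differ at index 2: given 29, correct 31, so answer: No

No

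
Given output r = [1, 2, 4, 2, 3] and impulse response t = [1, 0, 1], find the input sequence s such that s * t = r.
Deconvolve r=[1, 2, 4, 2, 3] by t=[1, 0, 1]. Since t[0]=1, solve forward: s[0] = r[0] / 1 = 1; s[1] = (r[1] - 1×0) / 1 = 2; s[2] = (r[2] - 2×0 - 1×1) / 1 = 3. So s = [1, 2, 3]. Check by forward convolution: r[0] = 1×1 = 1; r[1] = 1×0 + 2×1 = 2; r[2] = 1×1 + 2×0 + 3×1 = 4; r[3] = 2×1 + 3×0 = 2; r[4] = 3×1 = 3

[1, 2, 3]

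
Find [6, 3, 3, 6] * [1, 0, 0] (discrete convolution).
y[0] = 6×1 = 6; y[1] = 6×0 + 3×1 = 3; y[2] = 6×0 + 3×0 + 3×1 = 3; y[3] = 3×0 + 3×0 + 6×1 = 6; y[4] = 3×0 + 6×0 = 0; y[5] = 6×0 = 0

[6, 3, 3, 6, 0, 0]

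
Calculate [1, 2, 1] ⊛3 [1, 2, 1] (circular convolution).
Use y[k] = Σ_j u[j]·v[(k-j) mod 3]. y[0] = 1×1 + 2×1 + 1×2 = 5; y[1] = 1×2 + 2×1 + 1×1 = 5; y[2] = 1×1 + 2×2 + 1×1 = 6. Result: [5, 5, 6]

[5, 5, 6]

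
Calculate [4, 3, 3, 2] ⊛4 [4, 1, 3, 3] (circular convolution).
Use y[k] = Σ_j a[j]·b[(k-j) mod 4]. y[0] = 4×4 + 3×3 + 3×3 + 2×1 = 36; y[1] = 4×1 + 3×4 + 3×3 + 2×3 = 31; y[2] = 4×3 + 3×1 + 3×4 + 2×3 = 33; y[3] = 4×3 + 3×3 + 3×1 + 2×4 = 32. Result: [36, 31, 33, 32]

[36, 31, 33, 32]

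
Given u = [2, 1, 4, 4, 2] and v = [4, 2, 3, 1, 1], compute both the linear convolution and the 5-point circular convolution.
Linear: y_lin[0] = 2×4 = 8; y_lin[1] = 2×2 + 1×4 = 8; y_lin[2] = 2×3 + 1×2 + 4×4 = 24; y_lin[3] = 2×1 + 1×3 + 4×2 + 4×4 = 29; y_lin[4] = 2×1 + 1×1 + 4×3 + 4×2 + 2×4 = 31; y_lin[5] = 1×1 + 4×1 + 4×3 + 2×2 = 21; y_lin[6] = 4×1 + 4×1 + 2×3 = 14; y_lin[7] = 4×1 + 2×1 = 6; y_lin[8] = 2×1 = 2 → [8, 8, 24, 29, 31, 21, 14, 6, 2]. Circular (length 5): y[0] = 2×4 + 1×1 + 4×1 + 4×3 + 2×2 = 29; y[1] = 2×2 + 1×4 + 4×1 + 4×1 + 2×3 = 22; y[2] = 2×3 + 1×2 + 4×4 + 4×1 + 2×1 = 30; y[3] = 2×1 + 1×3 + 4×2 + 4×4 + 2×1 = 31; y[4] = 2×1 + 1×1 + 4×3 + 4×2 + 2×4 = 31 → [29, 22, 30, 31, 31]

Linear: [8, 8, 24, 29, 31, 21, 14, 6, 2], Circular: [29, 22, 30, 31, 31]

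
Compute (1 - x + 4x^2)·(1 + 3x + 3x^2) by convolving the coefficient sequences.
Ascending coefficients: a = [1, -1, 4], b = [1, 3, 3]. c[0] = 1×1 = 1; c[1] = 1×3 + -1×1 = 2; c[2] = 1×3 + -1×3 + 4×1 = 4; c[3] = -1×3 + 4×3 = 9; c[4] = 4×3 = 12. Result coefficients: [1, 2, 4, 9, 12] → 1 + 2x + 4x^2 + 9x^3 + 12x^4

1 + 2x + 4x^2 + 9x^3 + 12x^4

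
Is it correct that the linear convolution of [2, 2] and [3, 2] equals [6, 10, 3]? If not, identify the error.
Recompute linear convolution of [2, 2] and [3, 2]: y[0] = 2×3 = 6; y[1] = 2×2 + 2×3 = 10; y[2] = 2×2 = 4 → [6, 10, 4]. Compare to given [6, 10, 3]: they differ at index 2: given 3, correct 4, so answer: No

No. Error at index 2: given 3, correct 4.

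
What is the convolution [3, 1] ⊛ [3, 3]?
y[0] = 3×3 = 9; y[1] = 3×3 + 1×3 = 12; y[2] = 1×3 = 3

[9, 12, 3]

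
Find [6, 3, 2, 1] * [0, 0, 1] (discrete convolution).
y[0] = 6×0 = 0; y[1] = 6×0 + 3×0 = 0; y[2] = 6×1 + 3×0 + 2×0 = 6; y[3] = 3×1 + 2×0 + 1×0 = 3; y[4] = 2×1 + 1×0 = 2; y[5] = 1×1 = 1

[0, 0, 6, 3, 2, 1]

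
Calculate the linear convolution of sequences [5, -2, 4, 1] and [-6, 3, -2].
y[0] = 5×-6 = -30; y[1] = 5×3 + -2×-6 = 27; y[2] = 5×-2 + -2×3 + 4×-6 = -40; y[3] = -2×-2 + 4×3 + 1×-6 = 10; y[4] = 4×-2 + 1×3 = -5; y[5] = 1×-2 = -2

[-30, 27, -40, 10, -5, -2]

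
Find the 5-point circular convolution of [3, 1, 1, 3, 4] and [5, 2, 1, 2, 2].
Use y[k] = Σ_j x[j]·h[(k-j) mod 5]. y[0] = 3×5 + 1×2 + 1×2 + 3×1 + 4×2 = 30; y[1] = 3×2 + 1×5 + 1×2 + 3×2 + 4×1 = 23; y[2] = 3×1 + 1×2 + 1×5 + 3×2 + 4×2 = 24; y[3] = 3×2 + 1×1 + 1×2 + 3×5 + 4×2 = 32; y[4] = 3×2 + 1×2 + 1×1 + 3×2 + 4×5 = 35. Result: [30, 23, 24, 32, 35]

[30, 23, 24, 32, 35]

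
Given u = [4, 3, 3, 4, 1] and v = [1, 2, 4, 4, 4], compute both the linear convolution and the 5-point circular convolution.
Linear: y_lin[0] = 4×1 = 4; y_lin[1] = 4×2 + 3×1 = 11; y_lin[2] = 4×4 + 3×2 + 3×1 = 25; y_lin[3] = 4×4 + 3×4 + 3×2 + 4×1 = 38; y_lin[4] = 4×4 + 3×4 + 3×4 + 4×2 + 1×1 = 49; y_lin[5] = 3×4 + 3×4 + 4×4 + 1×2 = 42; y_lin[6] = 3×4 + 4×4 + 1×4 = 32; y_lin[7] = 4×4 + 1×4 = 20; y_lin[8] = 1×4 = 4 → [4, 11, 25, 38, 49, 42, 32, 20, 4]. Circular (length 5): y[0] = 4×1 + 3×4 + 3×4 + 4×4 + 1×2 = 46; y[1] = 4×2 + 3×1 + 3×4 + 4×4 + 1×4 = 43; y[2] = 4×4 + 3×2 + 3×1 + 4×4 + 1×4 = 45; y[3] = 4×4 + 3×4 + 3×2 + 4×1 + 1×4 = 42; y[4] = 4×4 + 3×4 + 3×4 + 4×2 + 1×1 = 49 → [46, 43, 45, 42, 49]

Linear: [4, 11, 25, 38, 49, 42, 32, 20, 4], Circular: [46, 43, 45, 42, 49]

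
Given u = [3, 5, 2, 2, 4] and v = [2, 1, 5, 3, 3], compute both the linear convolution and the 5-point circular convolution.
Linear: y_lin[0] = 3×2 = 6; y_lin[1] = 3×1 + 5×2 = 13; y_lin[2] = 3×5 + 5×1 + 2×2 = 24; y_lin[3] = 3×3 + 5×5 + 2×1 + 2×2 = 40; y_lin[4] = 3×3 + 5×3 + 2×5 + 2×1 + 4×2 = 44; y_lin[5] = 5×3 + 2×3 + 2×5 + 4×1 = 35; y_lin[6] = 2×3 + 2×3 + 4×5 = 32; y_lin[7] = 2×3 + 4×3 = 18; y_lin[8] = 4×3 = 12 → [6, 13, 24, 40, 44, 35, 32, 18, 12]. Circular (length 5): y[0] = 3×2 + 5×3 + 2×3 + 2×5 + 4×1 = 41; y[1] = 3×1 + 5×2 + 2×3 + 2×3 + 4×5 = 45; y[2] = 3×5 + 5×1 + 2×2 + 2×3 + 4×3 = 42; y[3] = 3×3 + 5×5 + 2×1 + 2×2 + 4×3 = 52; y[4] = 3×3 + 5×3 + 2×5 + 2×1 + 4×2 = 44 → [41, 45, 42, 52, 44]

Linear: [6, 13, 24, 40, 44, 35, 32, 18, 12], Circular: [41, 45, 42, 52, 44]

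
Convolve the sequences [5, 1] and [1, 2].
y[0] = 5×1 = 5; y[1] = 5×2 + 1×1 = 11; y[2] = 1×2 = 2

[5, 11, 2]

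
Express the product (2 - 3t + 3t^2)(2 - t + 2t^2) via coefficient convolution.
Ascending coefficients: a = [2, -3, 3], b = [2, -1, 2]. c[0] = 2×2 = 4; c[1] = 2×-1 + -3×2 = -8; c[2] = 2×2 + -3×-1 + 3×2 = 13; c[3] = -3×2 + 3×-1 = -9; c[4] = 3×2 = 6. Result coefficients: [4, -8, 13, -9, 6] → 4 - 8t + 13t^2 - 9t^3 + 6t^4

4 - 8t + 13t^2 - 9t^3 + 6t^4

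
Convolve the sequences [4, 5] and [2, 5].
y[0] = 4×2 = 8; y[1] = 4×5 + 5×2 = 30; y[2] = 5×5 = 25

[8, 30, 25]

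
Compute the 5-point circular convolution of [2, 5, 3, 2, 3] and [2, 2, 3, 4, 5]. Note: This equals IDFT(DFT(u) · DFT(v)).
Either evaluate y[k] = Σ_j u[j]·v[(k-j) mod 5] directly, or use IDFT(DFT(u) · DFT(v)). y[0] = 2×2 + 5×5 + 3×4 + 2×3 + 3×2 = 53; y[1] = 2×2 + 5×2 + 3×5 + 2×4 + 3×3 = 46; y[2] = 2×3 + 5×2 + 3×2 + 2×5 + 3×4 = 44; y[3] = 2×4 + 5×3 + 3×2 + 2×2 + 3×5 = 48; y[4] = 2×5 + 5×4 + 3×3 + 2×2 + 3×2 = 49. Result: [53, 46, 44, 48, 49]

[53, 46, 44, 48, 49]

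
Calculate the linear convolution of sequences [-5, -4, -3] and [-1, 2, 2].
y[0] = -5×-1 = 5; y[1] = -5×2 + -4×-1 = -6; y[2] = -5×2 + -4×2 + -3×-1 = -15; y[3] = -4×2 + -3×2 = -14; y[4] = -3×2 = -6

[5, -6, -15, -14, -6]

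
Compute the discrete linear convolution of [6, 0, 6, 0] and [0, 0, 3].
y[0] = 6×0 = 0; y[1] = 6×0 + 0×0 = 0; y[2] = 6×3 + 0×0 + 6×0 = 18; y[3] = 0×3 + 6×0 + 0×0 = 0; y[4] = 6×3 + 0×0 = 18; y[5] = 0×3 = 0

[0, 0, 18, 0, 18, 0]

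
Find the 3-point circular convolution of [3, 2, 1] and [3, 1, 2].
Use y[k] = Σ_j s[j]·t[(k-j) mod 3]. y[0] = 3×3 + 2×2 + 1×1 = 14; y[1] = 3×1 + 2×3 + 1×2 = 11; y[2] = 3×2 + 2×1 + 1×3 = 11. Result: [14, 11, 11]

[14, 11, 11]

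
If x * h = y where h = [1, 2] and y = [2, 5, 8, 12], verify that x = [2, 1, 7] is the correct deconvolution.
Forward-compute [2, 1, 7] * [1, 2]: y[0] = 2×1 = 2; y[1] = 2×2 + 1×1 = 5; y[2] = 1×2 + 7×1 = 9; y[3] = 7×2 = 14 → [2, 5, 9, 14]. Does not match given y = [2, 5, 8, 12].

Not verified. [2, 1, 7] * [1, 2] = [2, 5, 9, 14], which differs from [2, 5, 8, 12] at index 2.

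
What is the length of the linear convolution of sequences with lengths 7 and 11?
Linear/full convolution length: m + n - 1 = 7 + 11 - 1 = 17

17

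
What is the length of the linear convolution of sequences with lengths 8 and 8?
Linear/full convolution length: m + n - 1 = 8 + 8 - 1 = 15

15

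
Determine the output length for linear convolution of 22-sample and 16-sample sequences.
Linear/full convolution length: m + n - 1 = 22 + 16 - 1 = 37

37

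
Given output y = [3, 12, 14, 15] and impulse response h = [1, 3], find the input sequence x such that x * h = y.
Deconvolve y=[3, 12, 14, 15] by h=[1, 3]. Since h[0]=1, solve forward: x[0] = y[0] / 1 = 3; x[1] = (y[1] - 3×3) / 1 = 3; x[2] = (y[2] - 3×3) / 1 = 5. So x = [3, 3, 5]. Check by forward convolution: y[0] = 3×1 = 3; y[1] = 3×3 + 3×1 = 12; y[2] = 3×3 + 5×1 = 14; y[3] = 5×3 = 15

[3, 3, 5]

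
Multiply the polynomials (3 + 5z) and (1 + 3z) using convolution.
Ascending coefficients: a = [3, 5], b = [1, 3]. c[0] = 3×1 = 3; c[1] = 3×3 + 5×1 = 14; c[2] = 5×3 = 15. Result coefficients: [3, 14, 15] → 3 + 14z + 15z^2

3 + 14z + 15z^2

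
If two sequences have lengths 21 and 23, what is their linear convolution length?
Linear/full convolution length: m + n - 1 = 21 + 23 - 1 = 43

43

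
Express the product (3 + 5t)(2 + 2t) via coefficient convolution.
Ascending coefficients: a = [3, 5], b = [2, 2]. c[0] = 3×2 = 6; c[1] = 3×2 + 5×2 = 16; c[2] = 5×2 = 10. Result coefficients: [6, 16, 10] → 6 + 16t + 10t^2

6 + 16t + 10t^2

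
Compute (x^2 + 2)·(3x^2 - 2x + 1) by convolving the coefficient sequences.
Ascending coefficients: a = [2, 0, 1], b = [1, -2, 3]. c[0] = 2×1 = 2; c[1] = 2×-2 + 0×1 = -4; c[2] = 2×3 + 0×-2 + 1×1 = 7; c[3] = 0×3 + 1×-2 = -2; c[4] = 1×3 = 3. Result coefficients: [2, -4, 7, -2, 3] → 3x^4 - 2x^3 + 7x^2 - 4x + 2

3x^4 - 2x^3 + 7x^2 - 4x + 2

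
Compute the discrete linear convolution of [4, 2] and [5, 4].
y[0] = 4×5 = 20; y[1] = 4×4 + 2×5 = 26; y[2] = 2×4 = 8

[20, 26, 8]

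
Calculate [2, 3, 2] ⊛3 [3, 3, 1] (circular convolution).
Use y[k] = Σ_j x[j]·h[(k-j) mod 3]. y[0] = 2×3 + 3×1 + 2×3 = 15; y[1] = 2×3 + 3×3 + 2×1 = 17; y[2] = 2×1 + 3×3 + 2×3 = 17. Result: [15, 17, 17]

[15, 17, 17]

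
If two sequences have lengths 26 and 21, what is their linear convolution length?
Linear/full convolution length: m + n - 1 = 26 + 21 - 1 = 46

46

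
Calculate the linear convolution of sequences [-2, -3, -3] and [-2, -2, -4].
y[0] = -2×-2 = 4; y[1] = -2×-2 + -3×-2 = 10; y[2] = -2×-4 + -3×-2 + -3×-2 = 20; y[3] = -3×-4 + -3×-2 = 18; y[4] = -3×-4 = 12

[4, 10, 20, 18, 12]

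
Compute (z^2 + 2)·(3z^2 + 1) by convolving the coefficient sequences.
Ascending coefficients: a = [2, 0, 1], b = [1, 0, 3]. c[0] = 2×1 = 2; c[1] = 2×0 + 0×1 = 0; c[2] = 2×3 + 0×0 + 1×1 = 7; c[3] = 0×3 + 1×0 = 0; c[4] = 1×3 = 3. Result coefficients: [2, 0, 7, 0, 3] → 3z^4 + 7z^2 + 2

3z^4 + 7z^2 + 2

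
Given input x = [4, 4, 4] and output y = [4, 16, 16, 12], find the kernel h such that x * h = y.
Output length 4 = len(x) + len(h) - 1 ⇒ len(h) = 2. Solve h forward using h[k] = (y[k] - Σ_{i≥1} x[i]·h[k-i]) / x[0]: h[0] = y[0] / x[0] = 4 / 4 = 1; h[1] = (y[1] - 4×1) / x[0] = (16 - 4×1) / 4 = 3. So h = [1, 3]. Forward-check [4, 4, 4] * [1, 3]: y[0] = 4×1 = 4; y[1] = 4×3 + 4×1 = 16; y[2] = 4×3 + 4×1 = 16; y[3] = 4×3 = 12 → [4, 16, 16, 12] ✓

[1, 3]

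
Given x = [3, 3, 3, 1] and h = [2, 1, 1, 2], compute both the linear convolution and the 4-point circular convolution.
Linear: y_lin[0] = 3×2 = 6; y_lin[1] = 3×1 + 3×2 = 9; y_lin[2] = 3×1 + 3×1 + 3×2 = 12; y_lin[3] = 3×2 + 3×1 + 3×1 + 1×2 = 14; y_lin[4] = 3×2 + 3×1 + 1×1 = 10; y_lin[5] = 3×2 + 1×1 = 7; y_lin[6] = 1×2 = 2 → [6, 9, 12, 14, 10, 7, 2]. Circular (length 4): y[0] = 3×2 + 3×2 + 3×1 + 1×1 = 16; y[1] = 3×1 + 3×2 + 3×2 + 1×1 = 16; y[2] = 3×1 + 3×1 + 3×2 + 1×2 = 14; y[3] = 3×2 + 3×1 + 3×1 + 1×2 = 14 → [16, 16, 14, 14]

Linear: [6, 9, 12, 14, 10, 7, 2], Circular: [16, 16, 14, 14]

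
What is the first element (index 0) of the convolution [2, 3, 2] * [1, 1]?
Use y[k] = Σ_i a[i]·b[k-i] at k=0. y[0] = 2×1 = 2

2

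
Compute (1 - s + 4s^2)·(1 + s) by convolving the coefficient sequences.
Ascending coefficients: a = [1, -1, 4], b = [1, 1]. c[0] = 1×1 = 1; c[1] = 1×1 + -1×1 = 0; c[2] = -1×1 + 4×1 = 3; c[3] = 4×1 = 4. Result coefficients: [1, 0, 3, 4] → 1 + 3s^2 + 4s^3

1 + 3s^2 + 4s^3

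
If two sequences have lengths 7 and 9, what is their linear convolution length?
Linear/full convolution length: m + n - 1 = 7 + 9 - 1 = 15

15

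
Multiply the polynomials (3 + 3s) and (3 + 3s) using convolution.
Ascending coefficients: a = [3, 3], b = [3, 3]. c[0] = 3×3 = 9; c[1] = 3×3 + 3×3 = 18; c[2] = 3×3 = 9. Result coefficients: [9, 18, 9] → 9 + 18s + 9s^2

9 + 18s + 9s^2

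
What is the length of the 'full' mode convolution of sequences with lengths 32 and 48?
Linear/full convolution length: m + n - 1 = 32 + 48 - 1 = 79

79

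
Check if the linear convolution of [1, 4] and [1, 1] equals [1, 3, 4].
Recompute linear convolution of [1, 4] and [1, 1]: y[0] = 1×1 = 1; y[1] = 1×1 + 4×1 = 5; y[2] = 4×1 = 4 → [1, 5, 4]. Compare to given [1, 3, 4]: they differ at index 1: given 3, correct 5, so answer: No

No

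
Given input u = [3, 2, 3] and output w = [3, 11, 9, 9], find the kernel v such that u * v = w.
Output length 4 = len(u) + len(v) - 1 ⇒ len(v) = 2. Solve v forward using v[k] = (w[k] - Σ_{i≥1} u[i]·v[k-i]) / u[0]: v[0] = w[0] / u[0] = 3 / 3 = 1; v[1] = (w[1] - 2×1) / u[0] = (11 - 2×1) / 3 = 3. So v = [1, 3]. Forward-check [3, 2, 3] * [1, 3]: w[0] = 3×1 = 3; w[1] = 3×3 + 2×1 = 11; w[2] = 2×3 + 3×1 = 9; w[3] = 3×3 = 9 → [3, 11, 9, 9] ✓

[1, 3]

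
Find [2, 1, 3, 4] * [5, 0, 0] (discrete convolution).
y[0] = 2×5 = 10; y[1] = 2×0 + 1×5 = 5; y[2] = 2×0 + 1×0 + 3×5 = 15; y[3] = 1×0 + 3×0 + 4×5 = 20; y[4] = 3×0 + 4×0 = 0; y[5] = 4×0 = 0

[10, 5, 15, 20, 0, 0]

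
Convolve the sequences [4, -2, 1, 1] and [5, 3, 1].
y[0] = 4×5 = 20; y[1] = 4×3 + -2×5 = 2; y[2] = 4×1 + -2×3 + 1×5 = 3; y[3] = -2×1 + 1×3 + 1×5 = 6; y[4] = 1×1 + 1×3 = 4; y[5] = 1×1 = 1

[20, 2, 3, 6, 4, 1]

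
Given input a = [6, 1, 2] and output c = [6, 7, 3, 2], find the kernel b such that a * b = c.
Output length 4 = len(a) + len(b) - 1 ⇒ len(b) = 2. Solve b forward using b[k] = (c[k] - Σ_{i≥1} a[i]·b[k-i]) / a[0]: b[0] = c[0] / a[0] = 6 / 6 = 1; b[1] = (c[1] - 1×1) / a[0] = (7 - 1×1) / 6 = 1. So b = [1, 1]. Forward-check [6, 1, 2] * [1, 1]: c[0] = 6×1 = 6; c[1] = 6×1 + 1×1 = 7; c[2] = 1×1 + 2×1 = 3; c[3] = 2×1 = 2 → [6, 7, 3, 2] ✓

[1, 1]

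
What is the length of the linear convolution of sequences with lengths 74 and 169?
Linear/full convolution length: m + n - 1 = 74 + 169 - 1 = 242

242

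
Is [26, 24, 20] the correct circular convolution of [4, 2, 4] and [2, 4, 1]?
Recompute circular convolution of [4, 2, 4] and [2, 4, 1]: y[0] = 4×2 + 2×1 + 4×4 = 26; y[1] = 4×4 + 2×2 + 4×1 = 24; y[2] = 4×1 + 2×4 + 4×2 = 20 → [26, 24, 20]. Given [26, 24, 20] matches, so answer: Yes

Yes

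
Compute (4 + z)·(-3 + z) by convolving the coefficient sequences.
Ascending coefficients: a = [4, 1], b = [-3, 1]. c[0] = 4×-3 = -12; c[1] = 4×1 + 1×-3 = 1; c[2] = 1×1 = 1. Result coefficients: [-12, 1, 1] → -12 + z + z^2

-12 + z + z^2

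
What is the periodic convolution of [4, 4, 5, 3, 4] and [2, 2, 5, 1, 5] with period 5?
Use y[k] = Σ_j u[j]·v[(k-j) mod 5]. y[0] = 4×2 + 4×5 + 5×1 + 3×5 + 4×2 = 56; y[1] = 4×2 + 4×2 + 5×5 + 3×1 + 4×5 = 64; y[2] = 4×5 + 4×2 + 5×2 + 3×5 + 4×1 = 57; y[3] = 4×1 + 4×5 + 5×2 + 3×2 + 4×5 = 60; y[4] = 4×5 + 4×1 + 5×5 + 3×2 + 4×2 = 63. Result: [56, 64, 57, 60, 63]

[56, 64, 57, 60, 63]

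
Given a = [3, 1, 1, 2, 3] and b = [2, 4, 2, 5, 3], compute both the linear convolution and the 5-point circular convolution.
Linear: y_lin[0] = 3×2 = 6; y_lin[1] = 3×4 + 1×2 = 14; y_lin[2] = 3×2 + 1×4 + 1×2 = 12; y_lin[3] = 3×5 + 1×2 + 1×4 + 2×2 = 25; y_lin[4] = 3×3 + 1×5 + 1×2 + 2×4 + 3×2 = 30; y_lin[5] = 1×3 + 1×5 + 2×2 + 3×4 = 24; y_lin[6] = 1×3 + 2×5 + 3×2 = 19; y_lin[7] = 2×3 + 3×5 = 21; y_lin[8] = 3×3 = 9 → [6, 14, 12, 25, 30, 24, 19, 21, 9]. Circular (length 5): y[0] = 3×2 + 1×3 + 1×5 + 2×2 + 3×4 = 30; y[1] = 3×4 + 1×2 + 1×3 + 2×5 + 3×2 = 33; y[2] = 3×2 + 1×4 + 1×2 + 2×3 + 3×5 = 33; y[3] = 3×5 + 1×2 + 1×4 + 2×2 + 3×3 = 34; y[4] = 3×3 + 1×5 + 1×2 + 2×4 + 3×2 = 30 → [30, 33, 33, 34, 30]

Linear: [6, 14, 12, 25, 30, 24, 19, 21, 9], Circular: [30, 33, 33, 34, 30]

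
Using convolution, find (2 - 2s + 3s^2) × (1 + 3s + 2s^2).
Ascending coefficients: a = [2, -2, 3], b = [1, 3, 2]. c[0] = 2×1 = 2; c[1] = 2×3 + -2×1 = 4; c[2] = 2×2 + -2×3 + 3×1 = 1; c[3] = -2×2 + 3×3 = 5; c[4] = 3×2 = 6. Result coefficients: [2, 4, 1, 5, 6] → 2 + 4s + s^2 + 5s^3 + 6s^4

2 + 4s + s^2 + 5s^3 + 6s^4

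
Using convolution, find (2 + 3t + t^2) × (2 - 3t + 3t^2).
Ascending coefficients: a = [2, 3, 1], b = [2, -3, 3]. c[0] = 2×2 = 4; c[1] = 2×-3 + 3×2 = 0; c[2] = 2×3 + 3×-3 + 1×2 = -1; c[3] = 3×3 + 1×-3 = 6; c[4] = 1×3 = 3. Result coefficients: [4, 0, -1, 6, 3] → 4 - t^2 + 6t^3 + 3t^4

4 - t^2 + 6t^3 + 3t^4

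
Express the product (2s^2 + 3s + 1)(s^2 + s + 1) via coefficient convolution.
Ascending coefficients: a = [1, 3, 2], b = [1, 1, 1]. c[0] = 1×1 = 1; c[1] = 1×1 + 3×1 = 4; c[2] = 1×1 + 3×1 + 2×1 = 6; c[3] = 3×1 + 2×1 = 5; c[4] = 2×1 = 2. Result coefficients: [1, 4, 6, 5, 2] → 2s^4 + 5s^3 + 6s^2 + 4s + 1

2s^4 + 5s^3 + 6s^2 + 4s + 1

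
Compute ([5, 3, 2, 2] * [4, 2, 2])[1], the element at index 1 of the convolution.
Use y[k] = Σ_i a[i]·b[k-i] at k=1. y[1] = 5×2 + 3×4 = 22

22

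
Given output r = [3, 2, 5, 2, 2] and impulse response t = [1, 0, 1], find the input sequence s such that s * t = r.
Deconvolve r=[3, 2, 5, 2, 2] by t=[1, 0, 1]. Since t[0]=1, solve forward: s[0] = r[0] / 1 = 3; s[1] = (r[1] - 3×0) / 1 = 2; s[2] = (r[2] - 2×0 - 3×1) / 1 = 2. So s = [3, 2, 2]. Check by forward convolution: r[0] = 3×1 = 3; r[1] = 3×0 + 2×1 = 2; r[2] = 3×1 + 2×0 + 2×1 = 5; r[3] = 2×1 + 2×0 = 2; r[4] = 2×1 = 2

[3, 2, 2]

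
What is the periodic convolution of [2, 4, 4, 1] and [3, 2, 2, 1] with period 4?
Use y[k] = Σ_j x[j]·h[(k-j) mod 4]. y[0] = 2×3 + 4×1 + 4×2 + 1×2 = 20; y[1] = 2×2 + 4×3 + 4×1 + 1×2 = 22; y[2] = 2×2 + 4×2 + 4×3 + 1×1 = 25; y[3] = 2×1 + 4×2 + 4×2 + 1×3 = 21. Result: [20, 22, 25, 21]

[20, 22, 25, 21]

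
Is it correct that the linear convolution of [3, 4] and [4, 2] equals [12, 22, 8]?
Recompute linear convolution of [3, 4] and [4, 2]: y[0] = 3×4 = 12; y[1] = 3×2 + 4×4 = 22; y[2] = 4×2 = 8 → [12, 22, 8]. Given [12, 22, 8] matches, so answer: Yes

Yes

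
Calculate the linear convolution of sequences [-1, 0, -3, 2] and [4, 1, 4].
y[0] = -1×4 = -4; y[1] = -1×1 + 0×4 = -1; y[2] = -1×4 + 0×1 + -3×4 = -16; y[3] = 0×4 + -3×1 + 2×4 = 5; y[4] = -3×4 + 2×1 = -10; y[5] = 2×4 = 8

[-4, -1, -16, 5, -10, 8]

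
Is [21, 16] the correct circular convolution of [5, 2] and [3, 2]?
Recompute circular convolution of [5, 2] and [3, 2]: y[0] = 5×3 + 2×2 = 19; y[1] = 5×2 + 2×3 = 16 → [19, 16]. Compare to given [21, 16]: they differ at index 0: given 21, correct 19, so answer: No

No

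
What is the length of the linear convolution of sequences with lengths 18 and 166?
Linear/full convolution length: m + n - 1 = 18 + 166 - 1 = 183

183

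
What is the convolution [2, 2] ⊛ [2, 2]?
y[0] = 2×2 = 4; y[1] = 2×2 + 2×2 = 8; y[2] = 2×2 = 4

[4, 8, 4]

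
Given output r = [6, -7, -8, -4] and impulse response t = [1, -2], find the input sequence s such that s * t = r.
Deconvolve r=[6, -7, -8, -4] by t=[1, -2]. Since t[0]=1, solve forward: s[0] = r[0] / 1 = 6; s[1] = (r[1] - 6×-2) / 1 = 5; s[2] = (r[2] - 5×-2) / 1 = 2. So s = [6, 5, 2]. Check by forward convolution: r[0] = 6×1 = 6; r[1] = 6×-2 + 5×1 = -7; r[2] = 5×-2 + 2×1 = -8; r[3] = 2×-2 = -4

[6, 5, 2]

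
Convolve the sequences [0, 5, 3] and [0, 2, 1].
y[0] = 0×0 = 0; y[1] = 0×2 + 5×0 = 0; y[2] = 0×1 + 5×2 + 3×0 = 10; y[3] = 5×1 + 3×2 = 11; y[4] = 3×1 = 3

[0, 0, 10, 11, 3]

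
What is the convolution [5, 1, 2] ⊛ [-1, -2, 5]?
y[0] = 5×-1 = -5; y[1] = 5×-2 + 1×-1 = -11; y[2] = 5×5 + 1×-2 + 2×-1 = 21; y[3] = 1×5 + 2×-2 = 1; y[4] = 2×5 = 10

[-5, -11, 21, 1, 10]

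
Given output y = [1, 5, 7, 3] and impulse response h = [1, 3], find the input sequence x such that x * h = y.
Deconvolve y=[1, 5, 7, 3] by h=[1, 3]. Since h[0]=1, solve forward: x[0] = y[0] / 1 = 1; x[1] = (y[1] - 1×3) / 1 = 2; x[2] = (y[2] - 2×3) / 1 = 1. So x = [1, 2, 1]. Check by forward convolution: y[0] = 1×1 = 1; y[1] = 1×3 + 2×1 = 5; y[2] = 2×3 + 1×1 = 7; y[3] = 1×3 = 3

[1, 2, 1]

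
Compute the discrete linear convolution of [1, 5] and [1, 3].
y[0] = 1×1 = 1; y[1] = 1×3 + 5×1 = 8; y[2] = 5×3 = 15

[1, 8, 15]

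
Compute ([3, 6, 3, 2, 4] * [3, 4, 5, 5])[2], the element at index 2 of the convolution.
Use y[k] = Σ_i a[i]·b[k-i] at k=2. y[2] = 3×5 + 6×4 + 3×3 = 48

48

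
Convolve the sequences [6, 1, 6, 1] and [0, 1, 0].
y[0] = 6×0 = 0; y[1] = 6×1 + 1×0 = 6; y[2] = 6×0 + 1×1 + 6×0 = 1; y[3] = 1×0 + 6×1 + 1×0 = 6; y[4] = 6×0 + 1×1 = 1; y[5] = 1×0 = 0

[0, 6, 1, 6, 1, 0]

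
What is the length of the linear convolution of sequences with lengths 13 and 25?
Linear/full convolution length: m + n - 1 = 13 + 25 - 1 = 37

37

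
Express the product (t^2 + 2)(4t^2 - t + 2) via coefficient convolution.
Ascending coefficients: a = [2, 0, 1], b = [2, -1, 4]. c[0] = 2×2 = 4; c[1] = 2×-1 + 0×2 = -2; c[2] = 2×4 + 0×-1 + 1×2 = 10; c[3] = 0×4 + 1×-1 = -1; c[4] = 1×4 = 4. Result coefficients: [4, -2, 10, -1, 4] → 4t^4 - t^3 + 10t^2 - 2t + 4

4t^4 - t^3 + 10t^2 - 2t + 4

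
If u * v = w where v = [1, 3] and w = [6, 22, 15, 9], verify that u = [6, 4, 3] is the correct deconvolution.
Forward-compute [6, 4, 3] * [1, 3]: w[0] = 6×1 = 6; w[1] = 6×3 + 4×1 = 22; w[2] = 4×3 + 3×1 = 15; w[3] = 3×3 = 9 → [6, 22, 15, 9]. Matches given w = [6, 22, 15, 9], so verified.

Verified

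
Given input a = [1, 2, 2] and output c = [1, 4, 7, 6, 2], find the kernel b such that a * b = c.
Output length 5 = len(a) + len(b) - 1 ⇒ len(b) = 3. Solve b forward using b[k] = (c[k] - Σ_{i≥1} a[i]·b[k-i]) / a[0]: b[0] = c[0] / a[0] = 1 / 1 = 1; b[1] = (c[1] - 2×1) / a[0] = (4 - 2×1) / 1 = 2; b[2] = (c[2] - 2×2 - 2×1) / a[0] = (7 - 2×2 - 2×1) / 1 = 1. So b = [1, 2, 1]. Forward-check [1, 2, 2] * [1, 2, 1]: c[0] = 1×1 = 1; c[1] = 1×2 + 2×1 = 4; c[2] = 1×1 + 2×2 + 2×1 = 7; c[3] = 2×1 + 2×2 = 6; c[4] = 2×1 = 2 → [1, 4, 7, 6, 2] ✓

[1, 2, 1]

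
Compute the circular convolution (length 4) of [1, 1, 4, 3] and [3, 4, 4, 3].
Use y[k] = Σ_j f[j]·g[(k-j) mod 4]. y[0] = 1×3 + 1×3 + 4×4 + 3×4 = 34; y[1] = 1×4 + 1×3 + 4×3 + 3×4 = 31; y[2] = 1×4 + 1×4 + 4×3 + 3×3 = 29; y[3] = 1×3 + 1×4 + 4×4 + 3×3 = 32. Result: [34, 31, 29, 32]

[34, 31, 29, 32]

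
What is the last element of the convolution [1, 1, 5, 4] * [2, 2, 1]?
Use y[k] = Σ_i a[i]·b[k-i] at k=5. y[5] = 4×1 = 4

4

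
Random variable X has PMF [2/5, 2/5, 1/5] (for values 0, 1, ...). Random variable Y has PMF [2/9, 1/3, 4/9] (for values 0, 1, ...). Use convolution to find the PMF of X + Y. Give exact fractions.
P(X+Y=k) = Σ_i P(X=i)·P(Y=k-i) — a convolution of [2/5, 2/5, 1/5] and [2/9, 1/3, 4/9]. P(X+Y=0) = (2/5)×(2/9) = 4/45; P(X+Y=1) = (2/5)×(1/3) + (2/5)×(2/9) = 2/15 + 4/45 = 2/9; P(X+Y=2) = (2/5)×(4/9) + (2/5)×(1/3) + (1/5)×(2/9) = 8/45 + 2/15 + 2/45 = 16/45; P(X+Y=3) = (2/5)×(4/9) + (1/5)×(1/3) = 8/45 + 1/15 = 11/45; P(X+Y=4) = (1/5)×(4/9) = 4/45. PMF: [4/45, 2/9, 16/45, 11/45, 4/45] (sums to 1 ✓)

[4/45, 2/9, 16/45, 11/45, 4/45]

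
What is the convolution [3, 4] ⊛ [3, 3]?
y[0] = 3×3 = 9; y[1] = 3×3 + 4×3 = 21; y[2] = 4×3 = 12

[9, 21, 12]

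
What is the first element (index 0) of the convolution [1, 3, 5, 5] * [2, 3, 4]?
Use y[k] = Σ_i a[i]·b[k-i] at k=0. y[0] = 1×2 = 2

2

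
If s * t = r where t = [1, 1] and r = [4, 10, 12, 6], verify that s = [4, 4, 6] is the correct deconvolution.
Forward-compute [4, 4, 6] * [1, 1]: r[0] = 4×1 = 4; r[1] = 4×1 + 4×1 = 8; r[2] = 4×1 + 6×1 = 10; r[3] = 6×1 = 6 → [4, 8, 10, 6]. Does not match given r = [4, 10, 12, 6].

Not verified. [4, 4, 6] * [1, 1] = [4, 8, 10, 6], which differs from [4, 10, 12, 6] at index 1.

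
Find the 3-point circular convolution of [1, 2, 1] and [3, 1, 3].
Use y[k] = Σ_j u[j]·v[(k-j) mod 3]. y[0] = 1×3 + 2×3 + 1×1 = 10; y[1] = 1×1 + 2×3 + 1×3 = 10; y[2] = 1×3 + 2×1 + 1×3 = 8. Result: [10, 10, 8]

[10, 10, 8]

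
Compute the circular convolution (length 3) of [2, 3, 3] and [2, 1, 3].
Use y[k] = Σ_j a[j]·b[(k-j) mod 3]. y[0] = 2×2 + 3×3 + 3×1 = 16; y[1] = 2×1 + 3×2 + 3×3 = 17; y[2] = 2×3 + 3×1 + 3×2 = 15. Result: [16, 17, 15]

[16, 17, 15]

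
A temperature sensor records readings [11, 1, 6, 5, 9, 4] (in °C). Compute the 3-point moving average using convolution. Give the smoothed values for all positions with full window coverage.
3-point moving average kernel = [1, 1, 1]. Apply in 'valid' mode (full window coverage): avg[0] = (11 + 1 + 6) / 3 = 6.0; avg[1] = (1 + 6 + 5) / 3 = 4.0; avg[2] = (6 + 5 + 9) / 3 = 6.67; avg[3] = (5 + 9 + 4) / 3 = 6.0. Smoothed values: [6.0, 4.0, 6.67, 6.0]

[6.0, 4.0, 6.67, 6.0]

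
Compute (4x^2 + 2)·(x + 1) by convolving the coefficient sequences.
Ascending coefficients: a = [2, 0, 4], b = [1, 1]. c[0] = 2×1 = 2; c[1] = 2×1 + 0×1 = 2; c[2] = 0×1 + 4×1 = 4; c[3] = 4×1 = 4. Result coefficients: [2, 2, 4, 4] → 4x^3 + 4x^2 + 2x + 2

4x^3 + 4x^2 + 2x + 2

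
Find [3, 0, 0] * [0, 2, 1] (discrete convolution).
y[0] = 3×0 = 0; y[1] = 3×2 + 0×0 = 6; y[2] = 3×1 + 0×2 + 0×0 = 3; y[3] = 0×1 + 0×2 = 0; y[4] = 0×1 = 0

[0, 6, 3, 0, 0]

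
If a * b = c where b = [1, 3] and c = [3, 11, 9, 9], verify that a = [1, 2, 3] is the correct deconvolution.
Forward-compute [1, 2, 3] * [1, 3]: c[0] = 1×1 = 1; c[1] = 1×3 + 2×1 = 5; c[2] = 2×3 + 3×1 = 9; c[3] = 3×3 = 9 → [1, 5, 9, 9]. Does not match given c = [3, 11, 9, 9].

Not verified. [1, 2, 3] * [1, 3] = [1, 5, 9, 9], which differs from [3, 11, 9, 9] at index 0.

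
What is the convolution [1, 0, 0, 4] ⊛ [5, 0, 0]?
y[0] = 1×5 = 5; y[1] = 1×0 + 0×5 = 0; y[2] = 1×0 + 0×0 + 0×5 = 0; y[3] = 0×0 + 0×0 + 4×5 = 20; y[4] = 0×0 + 4×0 = 0; y[5] = 4×0 = 0

[5, 0, 0, 20, 0, 0]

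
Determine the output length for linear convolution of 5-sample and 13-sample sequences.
Linear/full convolution length: m + n - 1 = 5 + 13 - 1 = 17

17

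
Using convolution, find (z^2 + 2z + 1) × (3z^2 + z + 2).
Ascending coefficients: a = [1, 2, 1], b = [2, 1, 3]. c[0] = 1×2 = 2; c[1] = 1×1 + 2×2 = 5; c[2] = 1×3 + 2×1 + 1×2 = 7; c[3] = 2×3 + 1×1 = 7; c[4] = 1×3 = 3. Result coefficients: [2, 5, 7, 7, 3] → 3z^4 + 7z^3 + 7z^2 + 5z + 2

3z^4 + 7z^3 + 7z^2 + 5z + 2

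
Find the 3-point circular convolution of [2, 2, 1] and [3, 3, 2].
Use y[k] = Σ_j f[j]·g[(k-j) mod 3]. y[0] = 2×3 + 2×2 + 1×3 = 13; y[1] = 2×3 + 2×3 + 1×2 = 14; y[2] = 2×2 + 2×3 + 1×3 = 13. Result: [13, 14, 13]

[13, 14, 13]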